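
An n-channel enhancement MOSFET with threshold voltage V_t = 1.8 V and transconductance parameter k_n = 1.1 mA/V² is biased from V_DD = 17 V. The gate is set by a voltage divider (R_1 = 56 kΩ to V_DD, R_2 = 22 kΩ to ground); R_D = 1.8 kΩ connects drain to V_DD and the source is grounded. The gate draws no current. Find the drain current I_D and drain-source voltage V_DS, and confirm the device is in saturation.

V_G = V_DD·R_2/(R_1+R_2) = 17×22/78 = 4.79 V. With the source grounded, V_GS = V_G = 4.79 V.
Assume saturation: I_D = (k_n/2)(V_GS − V_t)² = (1.1/2)×(4.79 − 1.8)² = 0.55×2.99² = 4.93 mA.
V_DS = V_DD − I_D·R_D = 17 − 4.93×1.8 = 8.12 V.
Saturation requires V_DS ≥ V_GS − V_t = 2.99 V; 8.12 ≥ 2.99 ✓.

I_D ≈ 4.9 mA, V_DS ≈ 8.1 V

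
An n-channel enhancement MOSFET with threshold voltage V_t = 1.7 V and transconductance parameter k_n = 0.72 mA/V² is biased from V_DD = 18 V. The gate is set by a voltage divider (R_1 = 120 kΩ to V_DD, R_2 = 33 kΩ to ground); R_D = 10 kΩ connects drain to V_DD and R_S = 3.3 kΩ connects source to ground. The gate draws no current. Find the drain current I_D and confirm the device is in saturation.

I_D ≈ 0.36 mA

V_G = V_DD·R_2/(R_1+R_2) = 18×33/153 = 3.88 V.
Assume saturation: I_D = (k_n/2)(V_GS − V_t)² with V_GS = V_G − I_D·R_S = 3.88 − 3.3·I_D.
Substituting gives 3.92·I_D² − 6.19·I_D + 1.71 = 0, with roots I_D = 0.359 or 1.22 mA.
The root I_D = 1.22 mA gives V_GS = -0.14 V ≤ V_t, so take I_D = 0.359 mA.
Then V_GS = 2.7 V and V_DS = V_DD − I_D(R_D+R_S) = 18 − 0.359×13.3 = 13.2 V.
Saturation requires V_DS ≥ V_GS − V_t = 0.998 V; 13.2 ≥ 0.998 ✓.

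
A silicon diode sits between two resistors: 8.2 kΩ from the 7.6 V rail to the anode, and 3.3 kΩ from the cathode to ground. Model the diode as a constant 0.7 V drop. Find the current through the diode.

I ≈ 0.6 mA

The two resistors are in series with the diode, so KVL gives 7.6 = I·8.2 + 0.7 + I·3.3.
I = (7.6 − 0.7) / (8.2 + 3.3) kΩ = 6.9 / 11.5 = 0.6 mA.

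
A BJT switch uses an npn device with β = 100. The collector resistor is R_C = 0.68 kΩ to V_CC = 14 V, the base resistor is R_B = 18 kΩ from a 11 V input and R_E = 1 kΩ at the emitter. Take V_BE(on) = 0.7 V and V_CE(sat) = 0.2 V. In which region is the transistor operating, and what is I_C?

Assume active: I_B = (11 − 0.7)/(18 + 101×1) = 0.0866 mA, I_C = β·I_B = 8.66 mA.
Then V_CE = 14 − 8.66×0.68 − 8.74×1 = -0.628 V < 0.2 V — the active assumption fails.
Re-solve with V_CE = 0.2 V. KCL at the emitter: V_E/R_E = (V_BB−0.7−V_E)/R_B + (V_CC−0.2−V_E)/R_C, giving V_E = 8.26 V.
I_C = (V_CC − 0.2 − V_E)/R_C = (13.8 − 8.26)/0.68 = 8.15 mA.
Check: I_B = (10.3 − 8.26)/18 = 0.113 mA, and β·I_B = 11.3 mA > I_C, confirming saturation.

saturation; I_C ≈ 8.1 mA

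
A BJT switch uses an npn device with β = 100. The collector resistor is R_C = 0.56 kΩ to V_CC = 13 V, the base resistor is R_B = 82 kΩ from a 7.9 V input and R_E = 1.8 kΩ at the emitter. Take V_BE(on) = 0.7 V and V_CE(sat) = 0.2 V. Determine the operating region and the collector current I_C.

Assume active. Base-emitter loop: I_B = (V_BB − V_BE)/(R_B + (β+1)R_E) = (7.9 − 0.7)/(82 + 101×1.8) = 0.0273 mA.
I_C = β·I_B = 100×0.0273 = 2.73 mA.
V_CE = V_CC − I_C·R_C − I_E·R_E = 13 − 2.73×0.56 − 2.76×1.8 = 6.51 V > V_CE(sat), so the active-region assumption holds.

active; I_C ≈ 2.7 mA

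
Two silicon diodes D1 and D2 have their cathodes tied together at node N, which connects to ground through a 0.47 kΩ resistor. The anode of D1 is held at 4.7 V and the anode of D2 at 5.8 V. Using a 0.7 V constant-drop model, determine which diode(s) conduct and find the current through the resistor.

Assume both conduct. Then node N would need to be at both 4.7−0.7 = 4 V and 5.8−0.7 = 5.1 V, which is impossible.
Assume only D2 conducts: V_N = 5.8 − 0.7 = 5.1 V, so I_R = 5.1/0.47 = 10.9 mA.
Check D1: its anode-to-cathode voltage is 4.7 − 5.1 = -0.4 V < 0.7 V, so it is off. The assumption is consistent.

Only D2 conducts; I_R ≈ 11 mA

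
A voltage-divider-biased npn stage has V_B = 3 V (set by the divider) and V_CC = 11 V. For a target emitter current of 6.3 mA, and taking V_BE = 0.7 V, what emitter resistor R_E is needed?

V_E = V_B − V_BE = 3 − 0.7 = 2.3 V.
R_E = V_E / I_E = 2.3 / 6.3 = 0.365 kΩ.

R_E ≈ 0.37 kΩ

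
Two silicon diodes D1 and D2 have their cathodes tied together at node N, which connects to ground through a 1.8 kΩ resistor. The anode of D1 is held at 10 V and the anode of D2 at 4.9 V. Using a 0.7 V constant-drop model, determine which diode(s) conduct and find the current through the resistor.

Assume both conduct. Then node N would need to be at both 10−0.7 = 9.3 V and 4.9−0.7 = 4.2 V, which is impossible.
Assume only D1 conducts: V_N = 10 − 0.7 = 9.3 V, so I_R = 9.3/1.8 = 5.17 mA.
Check D2: its anode-to-cathode voltage is 4.9 − 9.3 = -4.4 V < 0.7 V, so it is off. The assumption is consistent.

Only D1 conducts; I_R ≈ 5.2 mA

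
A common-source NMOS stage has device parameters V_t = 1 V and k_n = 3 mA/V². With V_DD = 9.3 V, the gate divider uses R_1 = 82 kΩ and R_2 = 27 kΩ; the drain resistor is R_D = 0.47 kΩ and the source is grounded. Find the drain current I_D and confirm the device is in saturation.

I_D ≈ 2.5 mA

V_G = V_DD·R_2/(R_1+R_2) = 9.3×27/109 = 2.3 V. With the source grounded, V_GS = V_G = 2.3 V.
Assume saturation: I_D = (k_n/2)(V_GS − V_t)² = (3/2)×(2.3 − 1)² = 1.5×1.3² = 2.55 mA.
V_DS = V_DD − I_D·R_D = 9.3 − 2.55×0.47 = 8.1 V.
Saturation requires V_DS ≥ V_GS − V_t = 1.3 V; 8.1 ≥ 1.3 ✓.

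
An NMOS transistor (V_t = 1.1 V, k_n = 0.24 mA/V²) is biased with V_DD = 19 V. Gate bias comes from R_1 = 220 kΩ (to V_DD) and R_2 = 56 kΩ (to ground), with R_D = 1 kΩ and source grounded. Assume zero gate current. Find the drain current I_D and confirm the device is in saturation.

V_G = V_DD·R_2/(R_1+R_2) = 19×56/276 = 3.86 V. With the source grounded, V_GS = V_G = 3.86 V.
Assume saturation: I_D = (k_n/2)(V_GS − V_t)² = (0.24/2)×(3.86 − 1.1)² = 0.12×2.76² = 0.911 mA.
V_DS = V_DD − I_D·R_D = 19 − 0.911×1 = 18.1 V.
Saturation requires V_DS ≥ V_GS − V_t = 2.76 V; 18.1 ≥ 2.76 ✓.

I_D ≈ 0.91 mA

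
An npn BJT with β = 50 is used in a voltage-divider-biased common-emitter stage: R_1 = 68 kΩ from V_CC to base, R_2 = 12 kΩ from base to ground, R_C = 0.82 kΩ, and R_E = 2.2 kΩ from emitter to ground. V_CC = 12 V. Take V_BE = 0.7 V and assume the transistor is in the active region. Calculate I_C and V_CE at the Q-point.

I_C ≈ 0.45 mA, V_CE ≈ 11 V

Thevenize the base divider: V_Th = V_CC·R_2/(R_1+R_2) = 12×12/80 = 1.8 V, R_Th = R_1‖R_2 = 10.2 kΩ.
Base-emitter loop: V_Th = I_B·R_Th + V_BE + (β+1)I_B·R_E, so I_B = (1.8 − 0.7) / (10.2 + 51×2.2) = 0.00899 mA.
I_C = β·I_B = 50×0.00899 = 0.449 mA, and I_E = (β+1)I_B = 0.458 mA.
V_CE = V_CC − I_C·R_C − I_E·R_E = 12 − 0.449×0.82 − 0.458×2.2 = 10.6 V.
V_CE = 10.6 V > 0.2 V confirms active-region operation.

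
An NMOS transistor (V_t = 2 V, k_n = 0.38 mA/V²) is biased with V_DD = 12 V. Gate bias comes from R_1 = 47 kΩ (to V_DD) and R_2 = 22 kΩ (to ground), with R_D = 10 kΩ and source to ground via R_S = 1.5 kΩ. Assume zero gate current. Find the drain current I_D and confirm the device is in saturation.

V_G = V_DD·R_2/(R_1+R_2) = 12×22/69 = 3.83 V.
Assume saturation: I_D = (k_n/2)(V_GS − V_t)² with V_GS = V_G − I_D·R_S = 3.83 − 1.5·I_D.
Substituting gives 0.428·I_D² − 2.04·I_D + 0.634 = 0, with roots I_D = 0.334 or 4.44 mA.
The root I_D = 4.44 mA gives V_GS = -2.83 V ≤ V_t, so take I_D = 0.334 mA.
Then V_GS = 3.33 V and V_DS = V_DD − I_D(R_D+R_S) = 12 − 0.334×11.5 = 8.16 V.
Saturation requires V_DS ≥ V_GS − V_t = 1.33 V; 8.16 ≥ 1.33 ✓.

I_D ≈ 0.33 mA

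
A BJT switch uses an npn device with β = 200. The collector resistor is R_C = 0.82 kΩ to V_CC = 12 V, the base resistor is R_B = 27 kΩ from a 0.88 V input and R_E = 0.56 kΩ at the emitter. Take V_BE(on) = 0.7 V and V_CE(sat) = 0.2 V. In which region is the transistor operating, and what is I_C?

active; I_C ≈ 0.26 mA

Assume active. Base-emitter loop: I_B = (V_BB − V_BE)/(R_B + (β+1)R_E) = (0.88 − 0.7)/(27 + 201×0.56) = 0.00129 mA.
I_C = β·I_B = 200×0.00129 = 0.258 mA.
V_CE = V_CC − I_C·R_C − I_E·R_E = 12 − 0.258×0.82 − 0.259×0.56 = 11.6 V > V_CE(sat), so the active-region assumption holds.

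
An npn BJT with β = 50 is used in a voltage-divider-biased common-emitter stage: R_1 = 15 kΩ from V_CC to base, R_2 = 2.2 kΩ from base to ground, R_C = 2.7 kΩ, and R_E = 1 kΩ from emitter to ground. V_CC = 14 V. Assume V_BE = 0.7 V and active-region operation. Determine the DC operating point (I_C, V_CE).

I_C ≈ 1 mA, V_CE ≈ 10 V

Thevenize the base divider: V_Th = V_CC·R_2/(R_1+R_2) = 14×2.2/17.2 = 1.79 V, R_Th = R_1‖R_2 = 1.92 kΩ.
Base-emitter loop: V_Th = I_B·R_Th + V_BE + (β+1)I_B·R_E, so I_B = (1.79 − 0.7) / (1.92 + 51×1) = 0.0206 mA.
I_C = β·I_B = 50×0.0206 = 1.03 mA, and I_E = (β+1)I_B = 1.05 mA.
V_CE = V_CC − I_C·R_C − I_E·R_E = 14 − 1.03×2.7 − 1.05×1 = 10.2 V.
V_CE = 10.2 V > 0.2 V confirms active-region operation.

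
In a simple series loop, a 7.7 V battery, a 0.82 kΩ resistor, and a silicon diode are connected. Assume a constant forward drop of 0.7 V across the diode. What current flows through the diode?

I ≈ 8.5 mA

KVL around the loop: 7.7 = V_D + I·R = 0.7 + I × 0.82 kΩ.
So I = (7.7 − 0.7) / 0.82 kΩ = 7 / 0.82 = 8.54 mA.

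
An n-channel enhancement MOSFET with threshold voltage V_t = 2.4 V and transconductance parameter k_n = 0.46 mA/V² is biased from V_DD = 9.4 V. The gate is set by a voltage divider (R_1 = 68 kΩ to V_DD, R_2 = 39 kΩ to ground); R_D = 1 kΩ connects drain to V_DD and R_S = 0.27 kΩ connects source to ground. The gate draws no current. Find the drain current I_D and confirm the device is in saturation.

I_D ≈ 0.22 mA

V_G = V_DD·R_2/(R_1+R_2) = 9.4×39/107 = 3.43 V.
Assume saturation: I_D = (k_n/2)(V_GS − V_t)² with V_GS = V_G − I_D·R_S = 3.43 − 0.27·I_D.
Substituting gives 0.0168·I_D² − 1.13·I_D + 0.242 = 0, with roots I_D = 0.216 or 67 mA.
The root I_D = 67 mA gives V_GS = -14.7 V ≤ V_t, so take I_D = 0.216 mA.
Then V_GS = 3.37 V and V_DS = V_DD − I_D(R_D+R_S) = 9.4 − 0.216×1.27 = 9.13 V.
Saturation requires V_DS ≥ V_GS − V_t = 0.968 V; 9.13 ≥ 0.968 ✓.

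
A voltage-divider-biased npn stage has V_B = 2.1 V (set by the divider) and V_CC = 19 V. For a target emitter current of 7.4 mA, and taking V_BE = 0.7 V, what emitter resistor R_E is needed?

V_E = V_B − V_BE = 2.1 − 0.7 = 1.4 V.
R_E = V_E / I_E = 1.4 / 7.4 = 0.189 kΩ.

R_E ≈ 0.19 kΩ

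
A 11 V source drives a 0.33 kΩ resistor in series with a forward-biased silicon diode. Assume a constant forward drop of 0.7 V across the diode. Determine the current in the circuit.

KVL around the loop: 11 = V_D + I·R = 0.7 + I × 0.33 kΩ.
So I = (11 − 0.7) / 0.33 kΩ = 10.3 / 0.33 = 31.2 mA.

I ≈ 31 mA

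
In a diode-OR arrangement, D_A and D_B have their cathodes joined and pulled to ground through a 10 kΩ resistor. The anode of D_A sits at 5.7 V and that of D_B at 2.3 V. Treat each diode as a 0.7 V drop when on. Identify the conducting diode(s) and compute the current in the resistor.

Only D_A conducts; I_R ≈ 0.5 mA

Assume both conduct. Then node N would need to be at both 5.7−0.7 = 5 V and 2.3−0.7 = 1.6 V, which is impossible.
Assume only D_A conducts: V_N = 5.7 − 0.7 = 5 V, so I_R = 5/10 = 0.5 mA.
Check D_B: its anode-to-cathode voltage is 2.3 − 5 = -2.7 V < 0.7 V, so it is off. The assumption is consistent.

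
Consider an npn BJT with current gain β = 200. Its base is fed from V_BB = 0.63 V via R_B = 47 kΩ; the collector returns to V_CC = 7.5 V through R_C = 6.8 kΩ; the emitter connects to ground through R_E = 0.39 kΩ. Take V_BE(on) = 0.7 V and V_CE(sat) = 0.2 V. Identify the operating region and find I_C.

V_BB = 0.63 V ≤ V_BE(on) = 0.7 V, so the base-emitter junction is not forward biased.
The transistor is in cutoff: I_B = I_C = 0.

cutoff; I_C ≈ 0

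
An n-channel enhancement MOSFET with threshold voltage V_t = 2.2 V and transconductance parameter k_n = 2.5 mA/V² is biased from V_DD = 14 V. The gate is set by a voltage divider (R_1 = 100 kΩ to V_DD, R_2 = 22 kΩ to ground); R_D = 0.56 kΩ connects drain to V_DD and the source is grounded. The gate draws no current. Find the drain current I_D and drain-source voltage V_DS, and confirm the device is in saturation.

I_D ≈ 0.13 mA, V_DS ≈ 14 V

V_G = V_DD·R_2/(R_1+R_2) = 14×22/122 = 2.52 V. With the source grounded, V_GS = V_G = 2.52 V.
Assume saturation: I_D = (k_n/2)(V_GS − V_t)² = (2.5/2)×(2.52 − 2.2)² = 1.25×0.325² = 0.132 mA.
V_DS = V_DD − I_D·R_D = 14 − 0.132×0.56 = 13.9 V.
Saturation requires V_DS ≥ V_GS − V_t = 0.325 V; 13.9 ≥ 0.325 ✓.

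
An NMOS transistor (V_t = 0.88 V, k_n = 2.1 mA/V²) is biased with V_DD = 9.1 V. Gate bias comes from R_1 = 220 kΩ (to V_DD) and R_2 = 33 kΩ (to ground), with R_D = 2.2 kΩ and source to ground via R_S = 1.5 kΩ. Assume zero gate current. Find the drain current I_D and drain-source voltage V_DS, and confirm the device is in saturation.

I_D ≈ 0.054 mA, V_DS ≈ 8.9 V

V_G = V_DD·R_2/(R_1+R_2) = 9.1×33/253 = 1.19 V.
Assume saturation: I_D = (k_n/2)(V_GS − V_t)² with V_GS = V_G − I_D·R_S = 1.19 − 1.5·I_D.
Substituting gives 2.36·I_D² − 1.97·I_D + 0.0989 = 0, with roots I_D = 0.0538 or 0.779 mA.
The root I_D = 0.779 mA gives V_GS = 0.0188 V ≤ V_t, so take I_D = 0.0538 mA.
Then V_GS = 1.11 V and V_DS = V_DD − I_D(R_D+R_S) = 9.1 − 0.0538×3.7 = 8.9 V.
Saturation requires V_DS ≥ V_GS − V_t = 0.226 V; 8.9 ≥ 0.226 ✓.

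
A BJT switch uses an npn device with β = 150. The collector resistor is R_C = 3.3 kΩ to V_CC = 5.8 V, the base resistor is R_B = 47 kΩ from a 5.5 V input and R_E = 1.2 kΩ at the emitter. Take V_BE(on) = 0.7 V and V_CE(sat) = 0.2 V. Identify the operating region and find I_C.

Assume active: I_B = (5.5 − 0.7)/(47 + 151×1.2) = 0.021 mA, I_C = β·I_B = 3.16 mA.
Then V_CE = 5.8 − 3.16×3.3 − 3.18×1.2 = -8.42 V < 0.2 V — the active assumption fails.
Re-solve with V_CE = 0.2 V. KCL at the emitter: V_E/R_E = (V_BB−0.7−V_E)/R_B + (V_CC−0.2−V_E)/R_C, giving V_E = 1.55 V.
I_C = (V_CC − 0.2 − V_E)/R_C = (5.6 − 1.55)/3.3 = 1.23 mA.
Check: I_B = (4.8 − 1.55)/47 = 0.0691 mA, and β·I_B = 10.4 mA > I_C, confirming saturation.

saturation; I_C ≈ 1.2 mA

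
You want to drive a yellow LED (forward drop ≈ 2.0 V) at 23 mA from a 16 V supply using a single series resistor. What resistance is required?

The resistor drops V_S − V_D = 16 − 2.0 = 14 V at 23 mA.
R = 14 V / 23 mA = 0.609 kΩ.

R ≈ 0.61 kΩ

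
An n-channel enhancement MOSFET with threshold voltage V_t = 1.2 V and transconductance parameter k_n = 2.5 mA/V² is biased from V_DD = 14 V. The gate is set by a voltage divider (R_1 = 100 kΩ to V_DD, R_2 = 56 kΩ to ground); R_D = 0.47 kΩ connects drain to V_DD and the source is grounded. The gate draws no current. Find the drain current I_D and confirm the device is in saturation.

I_D ≈ 18 mA

V_G = V_DD·R_2/(R_1+R_2) = 14×56/156 = 5.03 V. With the source grounded, V_GS = V_G = 5.03 V.
Assume saturation: I_D = (k_n/2)(V_GS − V_t)² = (2.5/2)×(5.03 − 1.2)² = 1.25×3.83² = 18.3 mA.
V_DS = V_DD − I_D·R_D = 14 − 18.3×0.47 = 5.4 V.
Saturation requires V_DS ≥ V_GS − V_t = 3.83 V; 5.4 ≥ 3.83 ✓.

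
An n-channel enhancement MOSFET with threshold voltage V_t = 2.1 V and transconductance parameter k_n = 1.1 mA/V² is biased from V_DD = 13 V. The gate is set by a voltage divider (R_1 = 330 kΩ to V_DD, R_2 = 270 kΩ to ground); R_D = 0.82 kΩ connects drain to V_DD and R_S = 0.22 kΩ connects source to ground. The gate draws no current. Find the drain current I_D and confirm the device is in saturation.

V_G = V_DD·R_2/(R_1+R_2) = 13×270/600 = 5.85 V.
Assume saturation: I_D = (k_n/2)(V_GS − V_t)² with V_GS = V_G − I_D·R_S = 5.85 − 0.22·I_D.
Substituting gives 0.0266·I_D² − 1.91·I_D + 7.73 = 0, with roots I_D = 4.31 or 67.3 mA.
The root I_D = 67.3 mA gives V_GS = -8.97 V ≤ V_t, so take I_D = 4.31 mA.
Then V_GS = 4.9 V and V_DS = V_DD − I_D(R_D+R_S) = 13 − 4.31×1.04 = 8.51 V.
Saturation requires V_DS ≥ V_GS − V_t = 2.8 V; 8.51 ≥ 2.8 ✓.

I_D ≈ 4.3 mA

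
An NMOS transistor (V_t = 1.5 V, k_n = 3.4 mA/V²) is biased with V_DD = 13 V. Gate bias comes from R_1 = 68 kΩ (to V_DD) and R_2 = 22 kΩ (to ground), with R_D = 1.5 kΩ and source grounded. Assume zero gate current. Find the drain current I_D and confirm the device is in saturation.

V_G = V_DD·R_2/(R_1+R_2) = 13×22/90 = 3.18 V. With the source grounded, V_GS = V_G = 3.18 V.
Assume saturation: I_D = (k_n/2)(V_GS − V_t)² = (3.4/2)×(3.18 − 1.5)² = 1.7×1.68² = 4.79 mA.
V_DS = V_DD − I_D·R_D = 13 − 4.79×1.5 = 5.82 V.
Saturation requires V_DS ≥ V_GS − V_t = 1.68 V; 5.82 ≥ 1.68 ✓.

I_D ≈ 4.8 mA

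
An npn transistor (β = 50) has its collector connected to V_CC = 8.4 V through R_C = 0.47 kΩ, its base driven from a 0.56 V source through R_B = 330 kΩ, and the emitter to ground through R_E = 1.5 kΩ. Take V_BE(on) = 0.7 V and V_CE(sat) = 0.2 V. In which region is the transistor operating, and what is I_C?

V_BB = 0.56 V ≤ V_BE(on) = 0.7 V, so the base-emitter junction is not forward biased.
The transistor is in cutoff: I_B = I_C = 0.

cutoff; I_C ≈ 0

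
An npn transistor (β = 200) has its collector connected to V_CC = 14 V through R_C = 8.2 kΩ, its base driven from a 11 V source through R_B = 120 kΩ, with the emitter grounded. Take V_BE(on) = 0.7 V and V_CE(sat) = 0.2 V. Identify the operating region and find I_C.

saturation; I_C ≈ 1.7 mA

Assume active: I_B = (11 − 0.7)/120 = 0.0858 mA, giving I_C = β·I_B = 17.2 mA.
But then V_CE = 14 − 17.2×8.2 = -127 V < V_CE(sat) = 0.2 V — impossible in the active region.
So the transistor is saturated. With V_CE = 0.2 V, I_C = (V_CC − 0.2)/R_C = 13.8/8.2 = 1.68 mA.
Check: β·I_B = 17.2 mA > I_C = 1.68 mA, confirming saturation.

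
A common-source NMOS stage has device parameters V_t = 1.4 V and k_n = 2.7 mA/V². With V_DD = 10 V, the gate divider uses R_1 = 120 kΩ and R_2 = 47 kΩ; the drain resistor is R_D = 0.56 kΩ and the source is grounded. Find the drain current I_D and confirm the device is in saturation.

V_G = V_DD·R_2/(R_1+R_2) = 10×47/167 = 2.81 V. With the source grounded, V_GS = V_G = 2.81 V.
Assume saturation: I_D = (k_n/2)(V_GS − V_t)² = (2.7/2)×(2.81 − 1.4)² = 1.35×1.41² = 2.7 mA.
V_DS = V_DD − I_D·R_D = 10 − 2.7×0.56 = 8.49 V.
Saturation requires V_DS ≥ V_GS − V_t = 1.41 V; 8.49 ≥ 1.41 ✓.

I_D ≈ 2.7 mA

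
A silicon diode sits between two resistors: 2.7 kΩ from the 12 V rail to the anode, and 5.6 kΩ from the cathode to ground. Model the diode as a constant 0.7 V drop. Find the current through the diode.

I ≈ 1.4 mA

The two resistors are in series with the diode, so KVL gives 12 = I·2.7 + 0.7 + I·5.6.
I = (12 − 0.7) / (2.7 + 5.6) kΩ = 11.3 / 8.3 = 1.36 mA.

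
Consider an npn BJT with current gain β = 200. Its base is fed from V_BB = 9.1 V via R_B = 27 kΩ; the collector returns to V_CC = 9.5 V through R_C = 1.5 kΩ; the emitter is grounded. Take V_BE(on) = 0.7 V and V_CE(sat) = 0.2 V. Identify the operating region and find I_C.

saturation; I_C ≈ 6.2 mA

Assume active: I_B = (9.1 − 0.7)/27 = 0.311 mA, giving I_C = β·I_B = 62.2 mA.
But then V_CE = 9.5 − 62.2×1.5 = -83.8 V < V_CE(sat) = 0.2 V — impossible in the active region.
So the transistor is saturated. With V_CE = 0.2 V, I_C = (V_CC − 0.2)/R_C = 9.3/1.5 = 6.2 mA.
Check: β·I_B = 62.2 mA > I_C = 6.2 mA, confirming saturation.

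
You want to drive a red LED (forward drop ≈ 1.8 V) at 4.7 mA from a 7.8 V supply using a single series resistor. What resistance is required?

R ≈ 1.3 kΩ

The resistor drops V_S − V_D = 7.8 − 1.8 = 6 V at 4.7 mA.
R = 6 V / 4.7 mA = 1.28 kΩ.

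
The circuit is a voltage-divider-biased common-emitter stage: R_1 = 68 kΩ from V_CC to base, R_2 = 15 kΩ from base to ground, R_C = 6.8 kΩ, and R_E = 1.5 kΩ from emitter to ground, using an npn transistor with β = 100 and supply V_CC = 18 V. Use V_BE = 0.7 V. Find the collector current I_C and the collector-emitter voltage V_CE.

I_C ≈ 1.6 mA, V_CE ≈ 5 V

Thevenize the base divider: V_Th = V_CC·R_2/(R_1+R_2) = 18×15/83 = 3.25 V, R_Th = R_1‖R_2 = 12.3 kΩ.
Base-emitter loop: V_Th = I_B·R_Th + V_BE + (β+1)I_B·R_E, so I_B = (3.25 − 0.7) / (12.3 + 101×1.5) = 0.0156 mA.
I_C = β·I_B = 100×0.0156 = 1.56 mA, and I_E = (β+1)I_B = 1.57 mA.
V_CE = V_CC − I_C·R_C − I_E·R_E = 18 − 1.56×6.8 − 1.57×1.5 = 5.04 V.
V_CE = 5.04 V > 0.2 V confirms active-region operation.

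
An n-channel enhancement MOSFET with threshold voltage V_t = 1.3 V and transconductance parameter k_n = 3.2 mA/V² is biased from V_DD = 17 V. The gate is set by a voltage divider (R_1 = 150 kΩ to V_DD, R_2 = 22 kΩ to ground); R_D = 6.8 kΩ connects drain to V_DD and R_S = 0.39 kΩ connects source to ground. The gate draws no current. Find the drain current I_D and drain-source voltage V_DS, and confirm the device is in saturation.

I_D ≈ 0.63 mA, V_DS ≈ 12 V

V_G = V_DD·R_2/(R_1+R_2) = 17×22/172 = 2.17 V.
Assume saturation: I_D = (k_n/2)(V_GS − V_t)² with V_GS = V_G − I_D·R_S = 2.17 − 0.39·I_D.
Substituting gives 0.243·I_D² − 2.09·I_D + 1.22 = 0, with roots I_D = 0.631 or 7.96 mA.
The root I_D = 7.96 mA gives V_GS = -0.931 V ≤ V_t, so take I_D = 0.631 mA.
Then V_GS = 1.93 V and V_DS = V_DD − I_D(R_D+R_S) = 17 − 0.631×7.19 = 12.5 V.
Saturation requires V_DS ≥ V_GS − V_t = 0.628 V; 12.5 ≥ 0.628 ✓.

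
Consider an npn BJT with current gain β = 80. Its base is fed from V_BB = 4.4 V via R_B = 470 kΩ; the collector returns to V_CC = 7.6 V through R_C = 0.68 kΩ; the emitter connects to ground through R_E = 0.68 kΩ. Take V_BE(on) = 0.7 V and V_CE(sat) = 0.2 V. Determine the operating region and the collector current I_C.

Assume active. Base-emitter loop: I_B = (V_BB − V_BE)/(R_B + (β+1)R_E) = (4.4 − 0.7)/(470 + 81×0.68) = 0.00705 mA.
I_C = β·I_B = 80×0.00705 = 0.564 mA.
V_CE = V_CC − I_C·R_C − I_E·R_E = 7.6 − 0.564×0.68 − 0.571×0.68 = 6.83 V > V_CE(sat), so the active-region assumption holds.

active; I_C ≈ 0.56 mA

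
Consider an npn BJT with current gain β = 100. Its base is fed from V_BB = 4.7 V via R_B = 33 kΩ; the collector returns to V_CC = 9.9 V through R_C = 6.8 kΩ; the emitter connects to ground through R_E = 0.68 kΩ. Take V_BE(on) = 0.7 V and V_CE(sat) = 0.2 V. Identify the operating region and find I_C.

saturation; I_C ≈ 1.3 mA

Assume active: I_B = (4.7 − 0.7)/(33 + 101×0.68) = 0.0393 mA, I_C = β·I_B = 3.93 mA.
Then V_CE = 9.9 − 3.93×6.8 − 3.97×0.68 = -19.6 V < 0.2 V — the active assumption fails.
Re-solve with V_CE = 0.2 V. KCL at the emitter: V_E/R_E = (V_BB−0.7−V_E)/R_B + (V_CC−0.2−V_E)/R_C, giving V_E = 0.939 V.
I_C = (V_CC − 0.2 − V_E)/R_C = (9.7 − 0.939)/6.8 = 1.29 mA.
Check: I_B = (4 − 0.939)/33 = 0.0928 mA, and β·I_B = 9.28 mA > I_C, confirming saturation.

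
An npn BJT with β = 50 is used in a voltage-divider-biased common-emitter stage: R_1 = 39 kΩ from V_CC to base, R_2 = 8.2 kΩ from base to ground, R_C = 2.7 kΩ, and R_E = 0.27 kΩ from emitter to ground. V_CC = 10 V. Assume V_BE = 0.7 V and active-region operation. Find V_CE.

Thevenize the base divider: V_Th = V_CC·R_2/(R_1+R_2) = 10×8.2/47.2 = 1.74 V, R_Th = R_1‖R_2 = 6.78 kΩ.
Base-emitter loop: V_Th = I_B·R_Th + V_BE + (β+1)I_B·R_E, so I_B = (1.74 − 0.7) / (6.78 + 51×0.27) = 0.0505 mA.
I_C = β·I_B = 50×0.0505 = 2.52 mA, and I_E = (β+1)I_B = 2.57 mA.
V_CE = V_CC − I_C·R_C − I_E·R_E = 10 − 2.52×2.7 − 2.57×0.27 = 2.49 V.
V_CE = 2.49 V > 0.2 V confirms active-region operation.

V_CE ≈ 2.5 V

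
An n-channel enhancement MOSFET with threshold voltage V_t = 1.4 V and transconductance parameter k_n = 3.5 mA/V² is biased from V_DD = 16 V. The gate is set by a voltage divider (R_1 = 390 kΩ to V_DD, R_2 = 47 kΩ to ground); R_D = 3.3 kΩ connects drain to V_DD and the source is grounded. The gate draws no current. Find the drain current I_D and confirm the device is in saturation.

I_D ≈ 0.18 mA

V_G = V_DD·R_2/(R_1+R_2) = 16×47/437 = 1.72 V. With the source grounded, V_GS = V_G = 1.72 V.
Assume saturation: I_D = (k_n/2)(V_GS − V_t)² = (3.5/2)×(1.72 − 1.4)² = 1.75×0.321² = 0.18 mA.
V_DS = V_DD − I_D·R_D = 16 − 0.18×3.3 = 15.4 V.
Saturation requires V_DS ≥ V_GS − V_t = 0.321 V; 15.4 ≥ 0.321 ✓.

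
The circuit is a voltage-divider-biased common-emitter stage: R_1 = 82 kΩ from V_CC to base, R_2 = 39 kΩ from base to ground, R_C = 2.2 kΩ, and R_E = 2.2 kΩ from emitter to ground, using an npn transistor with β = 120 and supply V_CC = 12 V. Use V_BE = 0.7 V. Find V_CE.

Thevenize the base divider: V_Th = V_CC·R_2/(R_1+R_2) = 12×39/121 = 3.87 V, R_Th = R_1‖R_2 = 26.4 kΩ.
Base-emitter loop: V_Th = I_B·R_Th + V_BE + (β+1)I_B·R_E, so I_B = (3.87 − 0.7) / (26.4 + 121×2.2) = 0.0108 mA.
I_C = β·I_B = 120×0.0108 = 1.3 mA, and I_E = (β+1)I_B = 1.31 mA.
V_CE = V_CC − I_C·R_C − I_E·R_E = 12 − 1.3×2.2 − 1.31×2.2 = 6.26 V.
V_CE = 6.26 V > 0.2 V confirms active-region operation.

V_CE ≈ 6.3 V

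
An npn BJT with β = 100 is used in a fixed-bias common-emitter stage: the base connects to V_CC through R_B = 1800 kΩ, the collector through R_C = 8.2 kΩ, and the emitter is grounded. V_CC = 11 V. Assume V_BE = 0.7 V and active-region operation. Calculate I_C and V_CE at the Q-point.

Base loop: V_CC = I_B·R_B + V_BE, so I_B = (11 − 0.7)/1800 kΩ = 0.00572 mA.
In the active region I_C = β·I_B = 100 × 0.00572 = 0.572 mA.
Collector loop: V_CE = V_CC − I_C·R_C = 11 − 0.572×8.2 = 6.31 V.
Since V_CE = 6.31 V > V_CE(sat) ≈ 0.2 V, the transistor is in the active region as assumed.

I_C ≈ 0.57 mA, V_CE ≈ 6.3 V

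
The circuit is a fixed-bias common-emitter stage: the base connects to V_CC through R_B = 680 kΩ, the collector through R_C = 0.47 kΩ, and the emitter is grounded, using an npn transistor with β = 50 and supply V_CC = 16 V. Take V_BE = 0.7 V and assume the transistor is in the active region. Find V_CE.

Base loop: V_CC = I_B·R_B + V_BE, so I_B = (16 − 0.7)/680 kΩ = 0.0225 mA.
In the active region I_C = β·I_B = 50 × 0.0225 = 1.13 mA.
Collector loop: V_CE = V_CC − I_C·R_C = 16 − 1.13×0.47 = 15.5 V.
Since V_CE = 15.5 V > V_CE(sat) ≈ 0.2 V, the transistor is in the active region as assumed.

V_CE ≈ 15 V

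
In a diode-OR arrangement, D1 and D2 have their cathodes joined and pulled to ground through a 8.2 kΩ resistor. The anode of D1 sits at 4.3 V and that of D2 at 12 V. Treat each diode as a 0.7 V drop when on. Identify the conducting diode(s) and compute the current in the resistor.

Only D2 conducts; I_R ≈ 1.4 mA

Assume both conduct. Then node N would need to be at both 4.3−0.7 = 3.6 V and 12−0.7 = 11.3 V, which is impossible.
Assume only D2 conducts: V_N = 12 − 0.7 = 11.3 V, so I_R = 11.3/8.2 = 1.38 mA.
Check D1: its anode-to-cathode voltage is 4.3 − 11.3 = -7 V < 0.7 V, so it is off. The assumption is consistent.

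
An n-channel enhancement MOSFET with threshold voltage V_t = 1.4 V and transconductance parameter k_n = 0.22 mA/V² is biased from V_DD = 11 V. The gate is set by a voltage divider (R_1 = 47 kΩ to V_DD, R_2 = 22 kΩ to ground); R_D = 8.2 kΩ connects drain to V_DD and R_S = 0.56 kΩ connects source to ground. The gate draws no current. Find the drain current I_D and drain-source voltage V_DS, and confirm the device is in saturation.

V_G = V_DD·R_2/(R_1+R_2) = 11×22/69 = 3.51 V.
Assume saturation: I_D = (k_n/2)(V_GS − V_t)² with V_GS = V_G − I_D·R_S = 3.51 − 0.56·I_D.
Substituting gives 0.0345·I_D² − 1.26·I_D + 0.488 = 0, with roots I_D = 0.392 or 36.1 mA.
The root I_D = 36.1 mA gives V_GS = -16.7 V ≤ V_t, so take I_D = 0.392 mA.
Then V_GS = 3.29 V and V_DS = V_DD − I_D(R_D+R_S) = 11 − 0.392×8.76 = 7.57 V.
Saturation requires V_DS ≥ V_GS − V_t = 1.89 V; 7.57 ≥ 1.89 ✓.

I_D ≈ 0.39 mA, V_DS ≈ 7.6 V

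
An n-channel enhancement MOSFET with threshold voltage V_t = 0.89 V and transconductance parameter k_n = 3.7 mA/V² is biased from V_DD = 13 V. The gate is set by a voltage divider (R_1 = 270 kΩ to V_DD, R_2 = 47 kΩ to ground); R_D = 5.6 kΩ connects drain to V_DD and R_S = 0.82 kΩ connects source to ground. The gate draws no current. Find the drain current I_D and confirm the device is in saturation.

V_G = V_DD·R_2/(R_1+R_2) = 13×47/317 = 1.93 V.
Assume saturation: I_D = (k_n/2)(V_GS − V_t)² with V_GS = V_G − I_D·R_S = 1.93 − 0.82·I_D.
Substituting gives 1.24·I_D² − 4.15·I_D + 1.99 = 0, with roots I_D = 0.581 or 2.75 mA.
The root I_D = 2.75 mA gives V_GS = -0.33 V ≤ V_t, so take I_D = 0.581 mA.
Then V_GS = 1.45 V and V_DS = V_DD − I_D(R_D+R_S) = 13 − 0.581×6.42 = 9.27 V.
Saturation requires V_DS ≥ V_GS − V_t = 0.561 V; 9.27 ≥ 0.561 ✓.

I_D ≈ 0.58 mA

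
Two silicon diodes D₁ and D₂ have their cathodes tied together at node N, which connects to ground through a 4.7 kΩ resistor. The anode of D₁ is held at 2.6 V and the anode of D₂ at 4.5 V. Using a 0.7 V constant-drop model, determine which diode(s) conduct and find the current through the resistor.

Assume both conduct. Then node N would need to be at both 2.6−0.7 = 1.9 V and 4.5−0.7 = 3.8 V, which is impossible.
Assume only D₂ conducts: V_N = 4.5 − 0.7 = 3.8 V, so I_R = 3.8/4.7 = 0.809 mA.
Check D₁: its anode-to-cathode voltage is 2.6 − 3.8 = -1.2 V < 0.7 V, so it is off. The assumption is consistent.

Only D₂ conducts; I_R ≈ 0.81 mA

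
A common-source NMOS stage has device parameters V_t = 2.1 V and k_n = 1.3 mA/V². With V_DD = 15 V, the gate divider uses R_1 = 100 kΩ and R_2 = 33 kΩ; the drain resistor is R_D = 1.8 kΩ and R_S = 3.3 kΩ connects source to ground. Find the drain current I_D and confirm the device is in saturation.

V_G = V_DD·R_2/(R_1+R_2) = 15×33/133 = 3.72 V.
Assume saturation: I_D = (k_n/2)(V_GS − V_t)² with V_GS = V_G − I_D·R_S = 3.72 − 3.3·I_D.
Substituting gives 7.08·I_D² − 7.96·I_D + 1.71 = 0, with roots I_D = 0.289 or 0.835 mA.
The root I_D = 0.835 mA gives V_GS = 0.967 V ≤ V_t, so take I_D = 0.289 mA.
Then V_GS = 2.77 V and V_DS = V_DD − I_D(R_D+R_S) = 15 − 0.289×5.1 = 13.5 V.
Saturation requires V_DS ≥ V_GS − V_t = 0.667 V; 13.5 ≥ 0.667 ✓.

I_D ≈ 0.29 mA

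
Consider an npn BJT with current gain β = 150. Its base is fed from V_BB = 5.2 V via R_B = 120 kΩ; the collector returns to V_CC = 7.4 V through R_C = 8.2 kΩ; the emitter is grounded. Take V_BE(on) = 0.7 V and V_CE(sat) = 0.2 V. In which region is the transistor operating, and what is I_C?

saturation; I_C ≈ 0.88 mA

Assume active: I_B = (5.2 − 0.7)/120 = 0.0375 mA, giving I_C = β·I_B = 5.62 mA.
But then V_CE = 7.4 − 5.62×8.2 = -38.7 V < V_CE(sat) = 0.2 V — impossible in the active region.
So the transistor is saturated. With V_CE = 0.2 V, I_C = (V_CC − 0.2)/R_C = 7.2/8.2 = 0.878 mA.
Check: β·I_B = 5.62 mA > I_C = 0.878 mA, confirming saturation.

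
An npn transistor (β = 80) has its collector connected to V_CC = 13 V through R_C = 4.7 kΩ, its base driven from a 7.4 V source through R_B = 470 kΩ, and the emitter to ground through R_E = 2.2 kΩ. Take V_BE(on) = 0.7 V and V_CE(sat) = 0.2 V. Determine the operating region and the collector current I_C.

active; I_C ≈ 0.83 mA

Assume active. Base-emitter loop: I_B = (V_BB − V_BE)/(R_B + (β+1)R_E) = (7.4 − 0.7)/(470 + 81×2.2) = 0.0103 mA.
I_C = β·I_B = 80×0.0103 = 0.827 mA.
V_CE = V_CC − I_C·R_C − I_E·R_E = 13 − 0.827×4.7 − 0.837×2.2 = 7.27 V > V_CE(sat), so the active-region assumption holds.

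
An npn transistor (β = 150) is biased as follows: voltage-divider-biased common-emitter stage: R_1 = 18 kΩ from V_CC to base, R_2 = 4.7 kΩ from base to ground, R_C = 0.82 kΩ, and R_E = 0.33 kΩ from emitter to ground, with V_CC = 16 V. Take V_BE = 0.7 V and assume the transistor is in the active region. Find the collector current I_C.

Thevenize the base divider: V_Th = V_CC·R_2/(R_1+R_2) = 16×4.7/22.7 = 3.31 V, R_Th = R_1‖R_2 = 3.73 kΩ.
Base-emitter loop: V_Th = I_B·R_Th + V_BE + (β+1)I_B·R_E, so I_B = (3.31 − 0.7) / (3.73 + 151×0.33) = 0.0488 mA.
I_C = β·I_B = 150×0.0488 = 7.32 mA, and I_E = (β+1)I_B = 7.37 mA.
V_CE = V_CC − I_C·R_C − I_E·R_E = 16 − 7.32×0.82 − 7.37×0.33 = 7.57 V.
V_CE = 7.57 V > 0.2 V confirms active-region operation.

I_C ≈ 7.3 mA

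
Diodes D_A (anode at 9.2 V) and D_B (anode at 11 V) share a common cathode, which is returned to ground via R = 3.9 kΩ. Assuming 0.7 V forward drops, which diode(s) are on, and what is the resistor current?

Assume both conduct. Then node N would need to be at both 9.2−0.7 = 8.5 V and 11−0.7 = 10.3 V, which is impossible.
Assume only D_B conducts: V_N = 11 − 0.7 = 10.3 V, so I_R = 10.3/3.9 = 2.64 mA.
Check D_A: its anode-to-cathode voltage is 9.2 − 10.3 = -1.1 V < 0.7 V, so it is off. The assumption is consistent.

Only D_B conducts; I_R ≈ 2.6 mA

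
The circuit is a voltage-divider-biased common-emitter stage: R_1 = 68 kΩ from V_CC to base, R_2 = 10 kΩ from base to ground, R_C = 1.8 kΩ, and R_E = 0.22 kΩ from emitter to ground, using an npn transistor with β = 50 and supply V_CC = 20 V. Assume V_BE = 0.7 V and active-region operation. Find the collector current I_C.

Thevenize the base divider: V_Th = V_CC·R_2/(R_1+R_2) = 20×10/78 = 2.56 V, R_Th = R_1‖R_2 = 8.72 kΩ.
Base-emitter loop: V_Th = I_B·R_Th + V_BE + (β+1)I_B·R_E, so I_B = (2.56 − 0.7) / (8.72 + 51×0.22) = 0.0935 mA.
I_C = β·I_B = 50×0.0935 = 4.67 mA, and I_E = (β+1)I_B = 4.77 mA.
V_CE = V_CC − I_C·R_C − I_E·R_E = 20 − 4.67×1.8 − 4.77×0.22 = 10.5 V.
V_CE = 10.5 V > 0.2 V confirms active-region operation.

I_C ≈ 4.7 mA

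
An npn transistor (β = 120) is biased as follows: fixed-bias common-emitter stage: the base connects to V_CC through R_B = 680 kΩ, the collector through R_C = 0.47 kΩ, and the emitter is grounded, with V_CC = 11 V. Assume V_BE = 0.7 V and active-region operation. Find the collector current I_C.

I_C ≈ 1.8 mA

Base loop: V_CC = I_B·R_B + V_BE, so I_B = (11 − 0.7)/680 kΩ = 0.0151 mA.
In the active region I_C = β·I_B = 120 × 0.0151 = 1.82 mA.
Collector loop: V_CE = V_CC − I_C·R_C = 11 − 1.82×0.47 = 10.1 V.
Since V_CE = 10.1 V > V_CE(sat) ≈ 0.2 V, the transistor is in the active region as assumed.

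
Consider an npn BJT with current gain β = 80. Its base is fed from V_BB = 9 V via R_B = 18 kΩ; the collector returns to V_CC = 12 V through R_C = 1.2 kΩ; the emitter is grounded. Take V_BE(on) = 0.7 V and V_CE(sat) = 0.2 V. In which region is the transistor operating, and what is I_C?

Assume active: I_B = (9 − 0.7)/18 = 0.461 mA, giving I_C = β·I_B = 36.9 mA.
But then V_CE = 12 − 36.9×1.2 = -32.3 V < V_CE(sat) = 0.2 V — impossible in the active region.
So the transistor is saturated. With V_CE = 0.2 V, I_C = (V_CC − 0.2)/R_C = 11.8/1.2 = 9.83 mA.
Check: β·I_B = 36.9 mA > I_C = 9.83 mA, confirming saturation.

saturation; I_C ≈ 9.8 mA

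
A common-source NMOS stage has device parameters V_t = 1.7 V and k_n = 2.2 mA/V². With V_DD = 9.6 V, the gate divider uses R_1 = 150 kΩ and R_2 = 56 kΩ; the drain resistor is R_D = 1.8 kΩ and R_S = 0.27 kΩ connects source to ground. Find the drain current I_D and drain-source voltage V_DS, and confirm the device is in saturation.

I_D ≈ 0.61 mA, V_DS ≈ 8.3 V

V_G = V_DD·R_2/(R_1+R_2) = 9.6×56/206 = 2.61 V.
Assume saturation: I_D = (k_n/2)(V_GS − V_t)² with V_GS = V_G − I_D·R_S = 2.61 − 0.27·I_D.
Substituting gives 0.0802·I_D² − 1.54·I_D + 0.91 = 0, with roots I_D = 0.61 or 18.6 mA.
The root I_D = 18.6 mA gives V_GS = -2.41 V ≤ V_t, so take I_D = 0.61 mA.
Then V_GS = 2.44 V and V_DS = V_DD − I_D(R_D+R_S) = 9.6 − 0.61×2.07 = 8.34 V.
Saturation requires V_DS ≥ V_GS − V_t = 0.745 V; 8.34 ≥ 0.745 ✓.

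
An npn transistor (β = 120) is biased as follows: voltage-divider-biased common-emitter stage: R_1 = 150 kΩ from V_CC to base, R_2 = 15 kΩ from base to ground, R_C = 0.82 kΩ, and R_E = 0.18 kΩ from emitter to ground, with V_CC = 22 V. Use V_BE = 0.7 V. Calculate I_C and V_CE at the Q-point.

I_C ≈ 4.4 mA, V_CE ≈ 18 V

Thevenize the base divider: V_Th = V_CC·R_2/(R_1+R_2) = 22×15/165 = 2 V, R_Th = R_1‖R_2 = 13.6 kΩ.
Base-emitter loop: V_Th = I_B·R_Th + V_BE + (β+1)I_B·R_E, so I_B = (2 − 0.7) / (13.6 + 121×0.18) = 0.0367 mA.
I_C = β·I_B = 120×0.0367 = 4.4 mA, and I_E = (β+1)I_B = 4.44 mA.
V_CE = V_CC − I_C·R_C − I_E·R_E = 22 − 4.4×0.82 − 4.44×0.18 = 17.6 V.
V_CE = 17.6 V > 0.2 V confirms active-region operation.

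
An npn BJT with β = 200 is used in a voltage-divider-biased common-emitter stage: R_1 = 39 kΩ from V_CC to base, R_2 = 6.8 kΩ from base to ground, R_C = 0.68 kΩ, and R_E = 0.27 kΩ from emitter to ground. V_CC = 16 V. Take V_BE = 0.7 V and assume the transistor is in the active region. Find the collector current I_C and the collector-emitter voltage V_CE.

Thevenize the base divider: V_Th = V_CC·R_2/(R_1+R_2) = 16×6.8/45.8 = 2.38 V, R_Th = R_1‖R_2 = 5.79 kΩ.
Base-emitter loop: V_Th = I_B·R_Th + V_BE + (β+1)I_B·R_E, so I_B = (2.38 − 0.7) / (5.79 + 201×0.27) = 0.0279 mA.
I_C = β·I_B = 200×0.0279 = 5.58 mA, and I_E = (β+1)I_B = 5.61 mA.
V_CE = V_CC − I_C·R_C − I_E·R_E = 16 − 5.58×0.68 − 5.61×0.27 = 10.7 V.
V_CE = 10.7 V > 0.2 V confirms active-region operation.

I_C ≈ 5.6 mA, V_CE ≈ 11 V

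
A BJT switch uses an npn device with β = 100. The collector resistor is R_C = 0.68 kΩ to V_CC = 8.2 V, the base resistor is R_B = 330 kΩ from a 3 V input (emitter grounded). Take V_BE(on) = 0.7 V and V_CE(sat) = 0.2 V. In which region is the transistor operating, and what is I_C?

active; I_C ≈ 0.7 mA

Assume active. Base-emitter loop: I_B = (V_BB − V_BE)/R_B = (3 − 0.7)/330 = 0.00697 mA.
I_C = β·I_B = 100×0.00697 = 0.697 mA.
V_CE = V_CC − I_C·R_C = 8.2 − 0.697×0.68 = 7.73 V > V_CE(sat), so the active-region assumption holds.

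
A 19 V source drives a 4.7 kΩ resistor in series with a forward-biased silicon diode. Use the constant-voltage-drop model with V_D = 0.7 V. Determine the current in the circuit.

KVL around the loop: 19 = V_D + I·R = 0.7 + I × 4.7 kΩ.
So I = (19 − 0.7) / 4.7 kΩ = 18.3 / 4.7 = 3.89 mA.

I ≈ 3.9 mA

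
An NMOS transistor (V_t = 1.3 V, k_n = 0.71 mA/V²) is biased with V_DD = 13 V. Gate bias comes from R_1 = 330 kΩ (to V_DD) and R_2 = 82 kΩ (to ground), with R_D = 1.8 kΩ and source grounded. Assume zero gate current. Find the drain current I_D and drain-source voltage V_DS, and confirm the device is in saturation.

I_D ≈ 0.59 mA, V_DS ≈ 12 V

V_G = V_DD·R_2/(R_1+R_2) = 13×82/412 = 2.59 V. With the source grounded, V_GS = V_G = 2.59 V.
Assume saturation: I_D = (k_n/2)(V_GS − V_t)² = (0.71/2)×(2.59 − 1.3)² = 0.355×1.29² = 0.588 mA.
V_DS = V_DD − I_D·R_D = 13 − 0.588×1.8 = 11.9 V.
Saturation requires V_DS ≥ V_GS − V_t = 1.29 V; 11.9 ≥ 1.29 ✓.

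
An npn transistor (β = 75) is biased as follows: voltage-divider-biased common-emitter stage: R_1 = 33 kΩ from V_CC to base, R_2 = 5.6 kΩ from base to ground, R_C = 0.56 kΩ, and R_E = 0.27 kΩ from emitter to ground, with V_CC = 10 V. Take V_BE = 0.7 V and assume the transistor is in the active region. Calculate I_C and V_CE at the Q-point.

Thevenize the base divider: V_Th = V_CC·R_2/(R_1+R_2) = 10×5.6/38.6 = 1.45 V, R_Th = R_1‖R_2 = 4.79 kΩ.
Base-emitter loop: V_Th = I_B·R_Th + V_BE + (β+1)I_B·R_E, so I_B = (1.45 − 0.7) / (4.79 + 76×0.27) = 0.0297 mA.
I_C = β·I_B = 75×0.0297 = 2.22 mA, and I_E = (β+1)I_B = 2.25 mA.
V_CE = V_CC − I_C·R_C − I_E·R_E = 10 − 2.22×0.56 − 2.25×0.27 = 8.15 V.
V_CE = 8.15 V > 0.2 V confirms active-region operation.

I_C ≈ 2.2 mA, V_CE ≈ 8.1 V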